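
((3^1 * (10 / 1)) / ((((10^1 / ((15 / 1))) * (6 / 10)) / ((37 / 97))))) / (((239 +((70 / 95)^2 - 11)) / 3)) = 0.38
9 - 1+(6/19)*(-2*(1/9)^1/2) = 7.96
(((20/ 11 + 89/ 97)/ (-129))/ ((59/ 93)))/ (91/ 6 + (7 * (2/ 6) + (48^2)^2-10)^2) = -1628802/ 1373049000365088129017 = -0.00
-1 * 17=-17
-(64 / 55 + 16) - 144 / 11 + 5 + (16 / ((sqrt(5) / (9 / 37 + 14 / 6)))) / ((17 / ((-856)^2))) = -1389 / 55 + 3352999936 * sqrt(5) / 9435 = 794626.13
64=64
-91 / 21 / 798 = -13 / 2394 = -0.01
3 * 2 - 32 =-26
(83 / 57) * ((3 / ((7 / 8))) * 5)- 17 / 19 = 3201 / 133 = 24.07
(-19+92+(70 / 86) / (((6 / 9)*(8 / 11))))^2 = 2639801641 / 473344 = 5576.92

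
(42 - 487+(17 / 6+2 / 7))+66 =-15787 / 42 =-375.88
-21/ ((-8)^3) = 21/ 512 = 0.04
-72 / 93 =-0.77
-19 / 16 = -1.19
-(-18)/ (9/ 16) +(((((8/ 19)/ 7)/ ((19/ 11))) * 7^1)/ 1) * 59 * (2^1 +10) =204.59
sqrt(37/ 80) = sqrt(185)/ 20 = 0.68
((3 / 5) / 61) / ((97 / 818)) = 2454 / 29585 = 0.08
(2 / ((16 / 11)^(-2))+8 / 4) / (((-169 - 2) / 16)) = -12064 / 20691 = -0.58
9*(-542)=-4878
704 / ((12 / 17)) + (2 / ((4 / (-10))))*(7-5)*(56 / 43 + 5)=120526 / 129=934.31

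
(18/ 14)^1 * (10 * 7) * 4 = 360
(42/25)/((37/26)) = 1092/925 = 1.18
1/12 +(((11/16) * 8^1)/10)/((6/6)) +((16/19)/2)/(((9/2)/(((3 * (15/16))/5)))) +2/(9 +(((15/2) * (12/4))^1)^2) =0.69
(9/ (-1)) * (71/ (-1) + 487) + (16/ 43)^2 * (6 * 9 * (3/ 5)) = -3739.51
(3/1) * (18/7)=54/7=7.71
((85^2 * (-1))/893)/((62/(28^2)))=-2832200/27683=-102.31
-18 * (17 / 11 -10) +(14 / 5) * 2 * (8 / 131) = 1098934 / 7205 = 152.52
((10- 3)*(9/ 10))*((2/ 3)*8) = 168/ 5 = 33.60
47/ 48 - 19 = -865/ 48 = -18.02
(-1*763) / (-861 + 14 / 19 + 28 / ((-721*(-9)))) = 0.89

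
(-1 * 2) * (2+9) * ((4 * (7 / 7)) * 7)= -616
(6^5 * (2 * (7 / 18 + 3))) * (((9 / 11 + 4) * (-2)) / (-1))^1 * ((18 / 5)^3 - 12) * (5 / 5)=24201255168 / 1375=17600912.85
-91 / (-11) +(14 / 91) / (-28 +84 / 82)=653748 / 79079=8.27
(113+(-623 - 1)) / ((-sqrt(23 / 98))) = 3577 * sqrt(46) / 23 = 1054.80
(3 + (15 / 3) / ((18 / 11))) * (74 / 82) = 4033 / 738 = 5.46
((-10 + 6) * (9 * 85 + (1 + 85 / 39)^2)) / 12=-1178941 / 4563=-258.37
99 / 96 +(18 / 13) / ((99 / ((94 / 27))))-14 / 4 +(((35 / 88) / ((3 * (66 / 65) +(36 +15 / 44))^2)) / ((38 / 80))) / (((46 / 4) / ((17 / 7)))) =-184218515492005711 / 76125116058529824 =-2.42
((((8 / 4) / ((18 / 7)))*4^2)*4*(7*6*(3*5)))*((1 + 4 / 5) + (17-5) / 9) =294784 / 3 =98261.33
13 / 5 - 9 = -6.40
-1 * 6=-6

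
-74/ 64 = -37/ 32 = -1.16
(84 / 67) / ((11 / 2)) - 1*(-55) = 40703 / 737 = 55.23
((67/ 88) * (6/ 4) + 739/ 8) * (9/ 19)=148131/ 3344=44.30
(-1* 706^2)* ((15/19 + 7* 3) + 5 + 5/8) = -519245703/38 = -13664360.61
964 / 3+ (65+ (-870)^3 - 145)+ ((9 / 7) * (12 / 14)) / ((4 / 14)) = -13828557851 / 21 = -658502754.81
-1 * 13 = -13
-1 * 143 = -143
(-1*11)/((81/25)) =-275/81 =-3.40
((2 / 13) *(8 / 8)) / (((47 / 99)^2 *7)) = 19602 / 201019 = 0.10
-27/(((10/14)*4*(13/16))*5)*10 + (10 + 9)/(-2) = -32.76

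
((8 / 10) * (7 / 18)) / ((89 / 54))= 84 / 445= 0.19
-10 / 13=-0.77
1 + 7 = 8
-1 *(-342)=342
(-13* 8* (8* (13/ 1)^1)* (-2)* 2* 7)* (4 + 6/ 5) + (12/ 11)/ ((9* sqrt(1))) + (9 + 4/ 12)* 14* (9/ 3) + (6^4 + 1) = 260122289/ 165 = 1576498.72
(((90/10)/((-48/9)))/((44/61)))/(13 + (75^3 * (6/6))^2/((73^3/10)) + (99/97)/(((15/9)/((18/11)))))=-310744834515/607691703587370688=-0.00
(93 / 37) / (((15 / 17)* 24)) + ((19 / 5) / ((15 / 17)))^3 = 9989508907 / 124875000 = 80.00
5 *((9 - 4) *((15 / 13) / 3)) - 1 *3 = 86 / 13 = 6.62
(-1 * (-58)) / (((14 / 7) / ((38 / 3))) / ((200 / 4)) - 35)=-55100 / 33247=-1.66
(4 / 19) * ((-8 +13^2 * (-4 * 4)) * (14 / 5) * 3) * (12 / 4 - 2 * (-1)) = -455616 / 19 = -23979.79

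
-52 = -52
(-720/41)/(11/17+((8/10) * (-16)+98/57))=3488400/2072591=1.68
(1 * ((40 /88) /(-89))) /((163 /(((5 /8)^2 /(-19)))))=125 /194045632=0.00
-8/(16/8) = -4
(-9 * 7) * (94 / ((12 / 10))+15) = -5880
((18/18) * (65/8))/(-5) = -13/8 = -1.62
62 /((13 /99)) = 6138 /13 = 472.15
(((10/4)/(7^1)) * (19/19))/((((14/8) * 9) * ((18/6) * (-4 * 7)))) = -5/18522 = -0.00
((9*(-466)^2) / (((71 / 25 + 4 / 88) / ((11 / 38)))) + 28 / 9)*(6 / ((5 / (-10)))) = -70945990912 / 30153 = -2352866.74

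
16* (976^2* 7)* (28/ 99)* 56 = 167287586816/ 99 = 1689773604.20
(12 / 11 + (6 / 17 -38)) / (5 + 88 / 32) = -27344 / 5797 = -4.72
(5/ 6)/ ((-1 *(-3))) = 5/ 18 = 0.28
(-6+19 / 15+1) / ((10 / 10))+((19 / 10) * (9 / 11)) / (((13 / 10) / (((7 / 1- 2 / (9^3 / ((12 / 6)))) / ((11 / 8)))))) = 1496864 / 637065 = 2.35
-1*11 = -11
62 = 62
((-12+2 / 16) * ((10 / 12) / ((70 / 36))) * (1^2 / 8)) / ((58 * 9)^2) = -95 / 40690944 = -0.00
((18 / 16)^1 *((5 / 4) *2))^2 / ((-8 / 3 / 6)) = -18225 / 1024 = -17.80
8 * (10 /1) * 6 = 480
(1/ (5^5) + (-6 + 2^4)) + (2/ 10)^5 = 31252/ 3125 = 10.00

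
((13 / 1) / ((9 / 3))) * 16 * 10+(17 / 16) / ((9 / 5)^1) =99925 / 144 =693.92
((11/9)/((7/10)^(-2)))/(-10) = -539/9000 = -0.06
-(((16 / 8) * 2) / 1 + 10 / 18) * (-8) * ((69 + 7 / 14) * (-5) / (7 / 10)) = -1139800 / 63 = -18092.06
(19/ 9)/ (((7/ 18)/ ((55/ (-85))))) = -418/ 119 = -3.51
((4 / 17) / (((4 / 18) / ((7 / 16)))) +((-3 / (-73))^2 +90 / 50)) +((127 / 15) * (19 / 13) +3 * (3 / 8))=278486072 / 17665635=15.76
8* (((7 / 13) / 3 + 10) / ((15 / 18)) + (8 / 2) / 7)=46544 / 455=102.29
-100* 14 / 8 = -175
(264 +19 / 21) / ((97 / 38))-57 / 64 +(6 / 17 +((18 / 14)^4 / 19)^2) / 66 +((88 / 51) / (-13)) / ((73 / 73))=3227378283225597601 / 31407125441019328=102.76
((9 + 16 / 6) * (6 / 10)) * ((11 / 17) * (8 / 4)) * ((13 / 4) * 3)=3003 / 34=88.32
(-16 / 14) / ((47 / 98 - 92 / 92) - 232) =112 / 22787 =0.00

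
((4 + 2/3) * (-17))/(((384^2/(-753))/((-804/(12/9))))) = -2001223/8192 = -244.29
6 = 6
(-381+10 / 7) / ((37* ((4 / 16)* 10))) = -5314 / 1295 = -4.10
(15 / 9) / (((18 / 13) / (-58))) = -1885 / 27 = -69.81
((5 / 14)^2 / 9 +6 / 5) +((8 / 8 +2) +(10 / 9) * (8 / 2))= 76369 / 8820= 8.66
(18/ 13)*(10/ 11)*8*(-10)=-14400/ 143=-100.70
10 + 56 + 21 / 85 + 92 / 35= 40981 / 595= 68.88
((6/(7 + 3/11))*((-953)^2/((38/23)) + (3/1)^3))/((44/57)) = 188008497/320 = 587526.55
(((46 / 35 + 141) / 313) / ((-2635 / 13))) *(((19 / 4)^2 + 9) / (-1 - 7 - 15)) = 384709 / 124974640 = 0.00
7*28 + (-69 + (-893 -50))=-816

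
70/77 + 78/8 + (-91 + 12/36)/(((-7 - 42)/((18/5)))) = 17.32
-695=-695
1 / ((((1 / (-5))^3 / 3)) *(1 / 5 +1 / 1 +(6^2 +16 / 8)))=-1875 / 196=-9.57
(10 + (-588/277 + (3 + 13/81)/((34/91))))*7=43617770/381429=114.35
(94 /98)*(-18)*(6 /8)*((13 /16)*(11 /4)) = -181467 /6272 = -28.93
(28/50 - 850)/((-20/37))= 196433/125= 1571.46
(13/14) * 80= 520/7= 74.29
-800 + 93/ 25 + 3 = -19832/ 25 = -793.28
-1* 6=-6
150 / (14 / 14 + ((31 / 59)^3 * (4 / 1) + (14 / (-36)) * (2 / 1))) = 138630825 / 741617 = 186.93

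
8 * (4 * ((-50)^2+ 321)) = 90272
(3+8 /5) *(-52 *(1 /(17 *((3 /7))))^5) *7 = -140708204 /1725126255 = -0.08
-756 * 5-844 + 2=-4622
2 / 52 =1 / 26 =0.04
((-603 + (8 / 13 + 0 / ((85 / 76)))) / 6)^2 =61324561 / 6084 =10079.65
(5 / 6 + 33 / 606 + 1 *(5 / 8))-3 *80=-578093 / 2424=-238.49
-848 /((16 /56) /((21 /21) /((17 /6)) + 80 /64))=-4757.53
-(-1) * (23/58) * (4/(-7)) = -0.23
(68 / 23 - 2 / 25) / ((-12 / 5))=-827 / 690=-1.20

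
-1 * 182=-182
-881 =-881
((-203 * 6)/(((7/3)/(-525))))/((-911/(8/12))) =-182700/911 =-200.55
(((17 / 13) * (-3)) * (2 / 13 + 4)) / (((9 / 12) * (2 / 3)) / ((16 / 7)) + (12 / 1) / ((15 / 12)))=-440640 / 265499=-1.66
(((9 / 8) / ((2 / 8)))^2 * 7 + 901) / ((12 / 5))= 20855 / 48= 434.48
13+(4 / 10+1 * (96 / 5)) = 163 / 5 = 32.60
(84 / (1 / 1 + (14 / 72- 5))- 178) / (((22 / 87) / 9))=-7120.78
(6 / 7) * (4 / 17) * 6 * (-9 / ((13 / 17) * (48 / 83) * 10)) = -2241 / 910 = -2.46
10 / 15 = 2 / 3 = 0.67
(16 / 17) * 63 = 1008 / 17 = 59.29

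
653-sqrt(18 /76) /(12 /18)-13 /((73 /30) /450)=-127831 /73-9 * sqrt(38) /76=-1751.84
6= 6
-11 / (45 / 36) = -8.80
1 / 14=0.07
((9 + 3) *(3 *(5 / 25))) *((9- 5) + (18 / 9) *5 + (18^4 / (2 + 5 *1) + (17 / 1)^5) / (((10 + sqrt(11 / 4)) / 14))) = 28926844056 / 1945- 289266480 *sqrt(11) / 389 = 12406119.36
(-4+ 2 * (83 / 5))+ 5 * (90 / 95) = 3224 / 95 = 33.94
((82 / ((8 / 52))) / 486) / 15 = 533 / 7290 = 0.07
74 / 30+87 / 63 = 404 / 105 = 3.85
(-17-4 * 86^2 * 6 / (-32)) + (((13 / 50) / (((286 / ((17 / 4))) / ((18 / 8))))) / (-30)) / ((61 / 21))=59370078929 / 10736000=5530.00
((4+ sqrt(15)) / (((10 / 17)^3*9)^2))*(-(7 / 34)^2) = -4092529 / 81000000 - 4092529*sqrt(15) / 324000000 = -0.10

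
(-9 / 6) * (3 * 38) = -171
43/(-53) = -43/53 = -0.81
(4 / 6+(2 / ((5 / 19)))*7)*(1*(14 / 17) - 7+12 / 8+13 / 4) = -76.84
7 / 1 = 7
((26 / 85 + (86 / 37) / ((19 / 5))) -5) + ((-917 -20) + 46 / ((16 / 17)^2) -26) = -6999674051 / 7648640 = -915.15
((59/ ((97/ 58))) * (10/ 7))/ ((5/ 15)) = 102660/ 679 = 151.19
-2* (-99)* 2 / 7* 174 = 68904 / 7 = 9843.43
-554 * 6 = -3324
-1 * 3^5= -243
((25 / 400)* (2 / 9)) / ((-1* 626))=-1 / 45072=-0.00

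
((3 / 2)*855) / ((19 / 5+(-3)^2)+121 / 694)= 1483425 / 15007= 98.85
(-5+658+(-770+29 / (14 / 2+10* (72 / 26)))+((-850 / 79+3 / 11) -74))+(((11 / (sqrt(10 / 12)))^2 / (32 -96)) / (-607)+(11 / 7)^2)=-33601852133217 / 169554135520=-198.18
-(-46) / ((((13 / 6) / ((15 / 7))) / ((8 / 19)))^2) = 23846400 / 2989441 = 7.98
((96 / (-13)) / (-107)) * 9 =0.62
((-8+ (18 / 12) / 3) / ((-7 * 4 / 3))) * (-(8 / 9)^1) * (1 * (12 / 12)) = -5 / 7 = -0.71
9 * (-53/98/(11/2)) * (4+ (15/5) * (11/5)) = -25281/2695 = -9.38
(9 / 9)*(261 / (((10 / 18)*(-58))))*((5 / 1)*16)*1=-648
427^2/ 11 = 16575.36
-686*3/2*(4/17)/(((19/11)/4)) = -181104/323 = -560.69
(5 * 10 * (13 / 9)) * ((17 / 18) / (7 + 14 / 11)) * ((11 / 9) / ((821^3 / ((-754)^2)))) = 29235935300 / 2823937234083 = 0.01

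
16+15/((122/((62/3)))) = 1131/61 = 18.54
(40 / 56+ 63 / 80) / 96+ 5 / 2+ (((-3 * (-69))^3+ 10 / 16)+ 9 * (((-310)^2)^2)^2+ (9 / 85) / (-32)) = 701526759244278954238389833 / 913920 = 767601933696908869746.14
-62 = -62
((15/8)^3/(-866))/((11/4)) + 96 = 117052113/1219328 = 96.00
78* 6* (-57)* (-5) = 133380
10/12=5/6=0.83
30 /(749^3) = 30 /420189749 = 0.00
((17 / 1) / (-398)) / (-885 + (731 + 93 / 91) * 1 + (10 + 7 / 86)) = 66521 / 222543491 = 0.00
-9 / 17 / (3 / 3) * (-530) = 4770 / 17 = 280.59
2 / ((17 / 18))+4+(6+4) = 274 / 17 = 16.12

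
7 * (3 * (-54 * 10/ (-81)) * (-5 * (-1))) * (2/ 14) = 100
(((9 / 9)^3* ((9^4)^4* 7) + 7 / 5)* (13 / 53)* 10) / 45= 1686248371855175492 / 2385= 707022378136341.93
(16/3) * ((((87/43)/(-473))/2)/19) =-232/386441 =-0.00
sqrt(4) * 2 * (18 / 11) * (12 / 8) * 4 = 432 / 11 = 39.27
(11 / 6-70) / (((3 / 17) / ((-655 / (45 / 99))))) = 10019273 / 18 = 556626.28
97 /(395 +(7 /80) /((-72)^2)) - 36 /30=-781747242 /819072035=-0.95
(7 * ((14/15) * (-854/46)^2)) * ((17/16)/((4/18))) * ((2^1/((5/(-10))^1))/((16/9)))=-4100761539/169280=-24224.73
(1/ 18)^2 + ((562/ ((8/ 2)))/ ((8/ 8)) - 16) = 40339/ 324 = 124.50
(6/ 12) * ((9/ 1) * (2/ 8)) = 9/ 8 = 1.12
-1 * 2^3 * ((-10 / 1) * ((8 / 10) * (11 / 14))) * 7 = 352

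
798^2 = 636804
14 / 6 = 7 / 3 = 2.33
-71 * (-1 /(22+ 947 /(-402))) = 28542 /7897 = 3.61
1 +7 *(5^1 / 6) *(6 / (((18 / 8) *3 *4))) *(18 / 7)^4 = 19783 / 343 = 57.68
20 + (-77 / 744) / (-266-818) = 20.00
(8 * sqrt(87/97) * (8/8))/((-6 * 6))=-2 * sqrt(8439)/873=-0.21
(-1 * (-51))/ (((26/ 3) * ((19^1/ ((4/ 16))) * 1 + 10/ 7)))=1071/ 14092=0.08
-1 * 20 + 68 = 48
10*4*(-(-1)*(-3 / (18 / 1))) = -20 / 3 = -6.67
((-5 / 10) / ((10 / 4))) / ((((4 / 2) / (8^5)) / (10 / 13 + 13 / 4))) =-856064 / 65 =-13170.22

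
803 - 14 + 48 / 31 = 24507 / 31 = 790.55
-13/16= -0.81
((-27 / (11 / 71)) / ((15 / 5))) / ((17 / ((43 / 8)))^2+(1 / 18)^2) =-382809564 / 65940083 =-5.81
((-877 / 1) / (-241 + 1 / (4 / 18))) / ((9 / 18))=3508 / 473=7.42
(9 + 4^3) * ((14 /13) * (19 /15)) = 19418 /195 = 99.58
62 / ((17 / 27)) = 1674 / 17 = 98.47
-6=-6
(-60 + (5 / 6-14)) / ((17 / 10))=-2195 / 51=-43.04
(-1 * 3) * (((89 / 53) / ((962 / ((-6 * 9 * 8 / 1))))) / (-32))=-7209 / 101972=-0.07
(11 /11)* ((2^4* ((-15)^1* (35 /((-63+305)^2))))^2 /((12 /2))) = 735000 /214358881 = 0.00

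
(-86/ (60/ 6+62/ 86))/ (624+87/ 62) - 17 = -17.01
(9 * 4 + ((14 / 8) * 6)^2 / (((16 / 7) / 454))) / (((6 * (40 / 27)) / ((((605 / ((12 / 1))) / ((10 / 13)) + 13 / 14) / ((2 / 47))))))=3854548.39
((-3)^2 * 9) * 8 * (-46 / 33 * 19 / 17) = -188784 / 187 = -1009.54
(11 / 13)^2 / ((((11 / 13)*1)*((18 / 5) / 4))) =110 / 117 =0.94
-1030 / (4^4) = -515 / 128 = -4.02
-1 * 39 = -39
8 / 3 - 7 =-13 / 3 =-4.33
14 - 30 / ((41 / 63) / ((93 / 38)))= -76979 / 779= -98.82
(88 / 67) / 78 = 44 / 2613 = 0.02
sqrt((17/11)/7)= sqrt(1309)/77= 0.47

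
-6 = -6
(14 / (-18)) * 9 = -7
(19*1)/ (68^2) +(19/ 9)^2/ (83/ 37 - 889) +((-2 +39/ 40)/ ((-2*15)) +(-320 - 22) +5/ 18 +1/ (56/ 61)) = -1077165548993/ 3162555900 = -340.60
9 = 9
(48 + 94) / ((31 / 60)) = 274.84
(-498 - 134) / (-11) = 632 / 11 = 57.45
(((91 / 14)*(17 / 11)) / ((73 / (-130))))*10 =-143650 / 803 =-178.89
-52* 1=-52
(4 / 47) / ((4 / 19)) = 19 / 47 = 0.40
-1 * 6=-6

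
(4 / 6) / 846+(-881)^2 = 984948310 / 1269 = 776161.00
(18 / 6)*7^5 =50421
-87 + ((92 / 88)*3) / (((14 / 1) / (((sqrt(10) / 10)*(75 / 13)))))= -87 + 1035*sqrt(10) / 8008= -86.59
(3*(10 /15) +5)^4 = 2401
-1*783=-783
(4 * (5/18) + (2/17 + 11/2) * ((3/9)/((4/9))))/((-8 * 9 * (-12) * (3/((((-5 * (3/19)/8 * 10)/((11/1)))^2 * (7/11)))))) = 0.00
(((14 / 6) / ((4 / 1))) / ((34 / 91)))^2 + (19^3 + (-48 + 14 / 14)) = 1134358537 / 166464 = 6814.44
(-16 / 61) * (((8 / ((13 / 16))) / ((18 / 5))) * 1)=-5120 / 7137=-0.72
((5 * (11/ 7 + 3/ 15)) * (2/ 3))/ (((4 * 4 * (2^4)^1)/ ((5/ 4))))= 155/ 5376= 0.03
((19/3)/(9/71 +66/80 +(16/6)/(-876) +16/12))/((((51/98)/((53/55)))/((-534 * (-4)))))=8740333225344/796251797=10976.85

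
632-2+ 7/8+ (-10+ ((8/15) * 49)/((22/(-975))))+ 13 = -46139/88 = -524.31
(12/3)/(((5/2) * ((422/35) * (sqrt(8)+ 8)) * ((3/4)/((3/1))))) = 0.05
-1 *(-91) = 91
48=48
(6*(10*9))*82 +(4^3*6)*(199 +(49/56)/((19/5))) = 2294904/19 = 120784.42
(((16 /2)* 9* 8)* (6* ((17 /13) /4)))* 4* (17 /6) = 166464 /13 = 12804.92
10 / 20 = 1 / 2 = 0.50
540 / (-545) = -0.99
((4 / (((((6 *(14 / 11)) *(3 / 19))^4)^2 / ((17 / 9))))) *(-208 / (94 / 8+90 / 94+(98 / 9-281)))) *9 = 37814679207766655735827 / 3074234098135398928128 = 12.30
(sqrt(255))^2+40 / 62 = 7925 / 31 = 255.65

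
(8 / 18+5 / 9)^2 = 1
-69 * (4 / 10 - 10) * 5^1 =3312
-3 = -3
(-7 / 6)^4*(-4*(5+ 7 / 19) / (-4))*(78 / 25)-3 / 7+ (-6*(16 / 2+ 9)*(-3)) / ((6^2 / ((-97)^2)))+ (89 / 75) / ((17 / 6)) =162807303913 / 2034900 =80007.52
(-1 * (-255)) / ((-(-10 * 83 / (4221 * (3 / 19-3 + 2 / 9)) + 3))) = -26789280 / 323053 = -82.93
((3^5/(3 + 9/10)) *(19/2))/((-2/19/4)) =-22493.08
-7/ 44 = -0.16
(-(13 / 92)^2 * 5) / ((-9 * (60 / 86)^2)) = 312481 / 13711680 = 0.02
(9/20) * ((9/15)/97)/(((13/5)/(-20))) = -27/1261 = -0.02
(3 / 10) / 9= 1 / 30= 0.03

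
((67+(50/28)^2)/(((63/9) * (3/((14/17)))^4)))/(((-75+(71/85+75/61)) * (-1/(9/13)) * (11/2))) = 234969560/2391174310239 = 0.00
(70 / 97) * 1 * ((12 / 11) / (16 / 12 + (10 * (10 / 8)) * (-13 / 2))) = -1440 / 146179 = -0.01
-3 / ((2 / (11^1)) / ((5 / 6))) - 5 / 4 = -15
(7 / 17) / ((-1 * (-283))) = 7 / 4811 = 0.00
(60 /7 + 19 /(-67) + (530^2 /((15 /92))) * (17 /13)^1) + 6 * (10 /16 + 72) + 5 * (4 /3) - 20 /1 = 2253392.76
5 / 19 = 0.26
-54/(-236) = 27/118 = 0.23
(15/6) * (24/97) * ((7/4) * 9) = 945/97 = 9.74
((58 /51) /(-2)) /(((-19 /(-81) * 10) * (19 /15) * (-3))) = 783 /12274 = 0.06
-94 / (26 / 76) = -3572 / 13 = -274.77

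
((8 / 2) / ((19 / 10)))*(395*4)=63200 / 19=3326.32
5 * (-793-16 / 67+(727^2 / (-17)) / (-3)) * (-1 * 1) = -163504730 / 3417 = -47850.37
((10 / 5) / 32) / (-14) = -1 / 224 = -0.00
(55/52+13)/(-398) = -731/20696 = -0.04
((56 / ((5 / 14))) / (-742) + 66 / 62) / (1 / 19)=133171 / 8215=16.21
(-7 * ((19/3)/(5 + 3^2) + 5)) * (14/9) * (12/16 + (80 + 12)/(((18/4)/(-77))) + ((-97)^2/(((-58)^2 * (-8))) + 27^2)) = 328010042227/6539616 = 50157.39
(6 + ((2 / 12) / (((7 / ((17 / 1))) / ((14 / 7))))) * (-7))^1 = 1 / 3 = 0.33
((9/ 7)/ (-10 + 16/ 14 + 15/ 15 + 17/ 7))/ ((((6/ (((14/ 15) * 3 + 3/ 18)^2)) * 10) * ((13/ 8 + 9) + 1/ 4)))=-0.00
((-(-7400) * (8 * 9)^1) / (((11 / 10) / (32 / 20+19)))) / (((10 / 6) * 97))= 61718.91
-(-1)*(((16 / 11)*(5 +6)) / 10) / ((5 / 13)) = 104 / 25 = 4.16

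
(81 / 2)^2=6561 / 4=1640.25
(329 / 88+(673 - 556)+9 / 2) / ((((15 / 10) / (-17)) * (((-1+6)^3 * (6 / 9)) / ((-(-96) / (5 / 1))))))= -2248284 / 6875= -327.02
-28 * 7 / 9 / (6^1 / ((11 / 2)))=-539 / 27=-19.96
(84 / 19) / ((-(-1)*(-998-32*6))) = -6 / 1615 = -0.00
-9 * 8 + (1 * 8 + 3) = -61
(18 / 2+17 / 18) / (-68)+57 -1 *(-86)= 174853 / 1224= 142.85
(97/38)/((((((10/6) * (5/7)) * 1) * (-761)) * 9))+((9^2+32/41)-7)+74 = 13229957161/88922850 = 148.78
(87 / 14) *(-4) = -174 / 7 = -24.86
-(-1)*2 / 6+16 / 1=49 / 3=16.33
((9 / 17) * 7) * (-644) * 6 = -14319.53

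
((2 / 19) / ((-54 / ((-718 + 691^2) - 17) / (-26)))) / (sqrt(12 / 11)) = 6197698 * sqrt(33) / 1539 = 23133.90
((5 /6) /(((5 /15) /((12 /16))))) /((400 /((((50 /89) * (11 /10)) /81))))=11 /307584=0.00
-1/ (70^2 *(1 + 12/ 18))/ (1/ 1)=-3/ 24500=-0.00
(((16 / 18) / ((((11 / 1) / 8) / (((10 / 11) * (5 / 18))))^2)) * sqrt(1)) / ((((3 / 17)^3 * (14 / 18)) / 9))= 63.13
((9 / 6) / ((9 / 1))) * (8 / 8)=1 / 6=0.17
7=7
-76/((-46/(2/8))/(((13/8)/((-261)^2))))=247/25068528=0.00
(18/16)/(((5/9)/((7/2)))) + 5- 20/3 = 1301/240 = 5.42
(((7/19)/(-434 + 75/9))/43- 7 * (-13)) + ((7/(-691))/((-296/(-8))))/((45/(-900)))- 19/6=87.84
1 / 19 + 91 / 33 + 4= 4270 / 627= 6.81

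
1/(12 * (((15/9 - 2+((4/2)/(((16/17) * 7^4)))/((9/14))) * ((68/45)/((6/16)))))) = -138915/2229856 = -0.06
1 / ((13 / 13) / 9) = 9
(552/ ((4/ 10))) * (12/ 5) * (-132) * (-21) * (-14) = -128532096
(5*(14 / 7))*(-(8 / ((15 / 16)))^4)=-536870912 / 10125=-53024.29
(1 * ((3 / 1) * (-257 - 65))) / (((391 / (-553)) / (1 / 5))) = 23226 / 85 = 273.25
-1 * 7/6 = -7/6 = -1.17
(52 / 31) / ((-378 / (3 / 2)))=-13 / 1953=-0.01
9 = 9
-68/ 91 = -0.75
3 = 3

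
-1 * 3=-3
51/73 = 0.70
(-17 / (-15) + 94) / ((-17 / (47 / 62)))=-67069 / 15810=-4.24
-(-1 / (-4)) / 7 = -1 / 28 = -0.04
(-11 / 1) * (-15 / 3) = 55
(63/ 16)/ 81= 7/ 144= 0.05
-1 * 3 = -3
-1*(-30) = 30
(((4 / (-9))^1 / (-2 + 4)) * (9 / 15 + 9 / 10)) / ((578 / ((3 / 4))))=-1 / 2312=-0.00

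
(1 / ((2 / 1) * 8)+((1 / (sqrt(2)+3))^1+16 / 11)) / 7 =2397 / 8624 - sqrt(2) / 49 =0.25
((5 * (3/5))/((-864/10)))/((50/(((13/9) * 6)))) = -13/2160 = -0.01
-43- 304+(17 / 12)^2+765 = 60481 / 144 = 420.01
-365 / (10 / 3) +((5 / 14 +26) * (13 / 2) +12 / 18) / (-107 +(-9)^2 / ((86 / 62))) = -19845041 / 175560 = -113.04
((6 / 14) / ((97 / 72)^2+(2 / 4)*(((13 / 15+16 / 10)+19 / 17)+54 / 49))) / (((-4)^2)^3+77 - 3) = 308448 / 12479540791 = 0.00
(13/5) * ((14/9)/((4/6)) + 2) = 169/15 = 11.27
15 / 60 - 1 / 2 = -1 / 4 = -0.25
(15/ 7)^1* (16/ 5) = 48/ 7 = 6.86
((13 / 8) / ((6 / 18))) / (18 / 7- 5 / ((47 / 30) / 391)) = -4277 / 1092544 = -0.00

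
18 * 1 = 18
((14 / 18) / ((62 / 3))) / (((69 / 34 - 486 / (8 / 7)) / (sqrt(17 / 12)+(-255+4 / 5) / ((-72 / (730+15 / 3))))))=-239071 / 1036044 - 119 * sqrt(51) / 8029341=-0.23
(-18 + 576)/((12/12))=558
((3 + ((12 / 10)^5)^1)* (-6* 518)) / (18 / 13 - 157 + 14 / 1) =120.45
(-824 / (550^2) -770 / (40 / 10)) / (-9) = 29116037 / 1361250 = 21.39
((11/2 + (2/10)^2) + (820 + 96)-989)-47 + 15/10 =-2824/25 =-112.96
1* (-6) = -6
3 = 3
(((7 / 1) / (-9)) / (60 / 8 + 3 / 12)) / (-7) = 4 / 279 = 0.01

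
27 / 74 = 0.36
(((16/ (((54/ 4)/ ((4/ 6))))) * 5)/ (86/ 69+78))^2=3385600/ 1362274281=0.00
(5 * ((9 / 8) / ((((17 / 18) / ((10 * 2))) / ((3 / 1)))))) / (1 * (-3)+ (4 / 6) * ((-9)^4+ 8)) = 18225 / 223193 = 0.08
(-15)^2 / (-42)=-75 / 14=-5.36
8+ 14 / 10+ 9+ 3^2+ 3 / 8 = 1111 / 40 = 27.78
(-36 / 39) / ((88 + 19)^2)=-12 / 148837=-0.00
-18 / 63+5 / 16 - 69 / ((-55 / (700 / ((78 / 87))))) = 15688269 / 16016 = 979.54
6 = 6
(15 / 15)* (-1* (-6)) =6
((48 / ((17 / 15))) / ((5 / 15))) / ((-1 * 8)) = -270 / 17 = -15.88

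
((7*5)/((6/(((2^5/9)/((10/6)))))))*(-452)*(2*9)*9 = -911232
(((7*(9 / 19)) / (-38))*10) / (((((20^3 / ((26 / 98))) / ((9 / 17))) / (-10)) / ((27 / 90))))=3159 / 68734400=0.00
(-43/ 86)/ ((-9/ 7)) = 0.39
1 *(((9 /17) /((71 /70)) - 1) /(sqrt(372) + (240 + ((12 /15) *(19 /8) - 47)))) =-0.00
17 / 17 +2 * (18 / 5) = 41 / 5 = 8.20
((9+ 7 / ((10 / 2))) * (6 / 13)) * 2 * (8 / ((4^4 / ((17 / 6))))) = 17 / 20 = 0.85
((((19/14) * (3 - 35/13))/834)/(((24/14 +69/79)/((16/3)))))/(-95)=-1264/116361765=-0.00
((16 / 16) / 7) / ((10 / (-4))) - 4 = -142 / 35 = -4.06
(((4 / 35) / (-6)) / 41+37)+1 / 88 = 14021209 / 378840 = 37.01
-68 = -68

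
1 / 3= 0.33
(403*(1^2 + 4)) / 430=403 / 86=4.69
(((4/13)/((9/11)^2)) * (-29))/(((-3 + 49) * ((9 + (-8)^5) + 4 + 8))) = 638/72099963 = 0.00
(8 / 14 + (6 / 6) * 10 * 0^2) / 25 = 4 / 175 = 0.02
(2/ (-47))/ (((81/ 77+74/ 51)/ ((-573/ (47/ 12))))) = 54004104/ 21712261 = 2.49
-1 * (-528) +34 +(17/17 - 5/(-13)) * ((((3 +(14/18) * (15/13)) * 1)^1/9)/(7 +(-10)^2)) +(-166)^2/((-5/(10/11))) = -2654400226/596739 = -4448.18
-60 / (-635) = 12 / 127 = 0.09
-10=-10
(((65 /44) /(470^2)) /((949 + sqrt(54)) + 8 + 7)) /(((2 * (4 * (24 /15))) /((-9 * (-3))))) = 0.00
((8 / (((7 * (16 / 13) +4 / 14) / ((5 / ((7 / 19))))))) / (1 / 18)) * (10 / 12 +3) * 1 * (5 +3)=181792 / 27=6733.04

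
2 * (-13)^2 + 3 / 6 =677 / 2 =338.50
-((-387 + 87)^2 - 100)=-89900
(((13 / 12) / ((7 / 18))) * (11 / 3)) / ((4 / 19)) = 48.52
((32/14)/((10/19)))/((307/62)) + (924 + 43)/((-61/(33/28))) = -46683929/2621780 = -17.81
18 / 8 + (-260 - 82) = -1359 / 4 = -339.75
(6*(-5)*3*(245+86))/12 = -4965/2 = -2482.50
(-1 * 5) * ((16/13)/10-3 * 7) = 1357/13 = 104.38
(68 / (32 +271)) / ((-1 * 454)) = -0.00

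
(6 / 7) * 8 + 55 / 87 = 4561 / 609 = 7.49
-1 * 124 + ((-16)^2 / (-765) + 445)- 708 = -296311 / 765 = -387.33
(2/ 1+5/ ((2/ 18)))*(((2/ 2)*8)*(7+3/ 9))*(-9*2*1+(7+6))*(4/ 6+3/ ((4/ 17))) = -1664740/ 9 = -184971.11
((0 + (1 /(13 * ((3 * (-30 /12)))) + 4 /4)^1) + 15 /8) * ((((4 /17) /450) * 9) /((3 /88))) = 98318 /248625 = 0.40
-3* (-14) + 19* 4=118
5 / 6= 0.83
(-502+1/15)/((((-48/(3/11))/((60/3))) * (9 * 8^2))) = 7529/76032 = 0.10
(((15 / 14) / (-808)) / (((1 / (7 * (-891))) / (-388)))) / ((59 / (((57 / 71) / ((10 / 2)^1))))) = -14779017 / 1692356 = -8.73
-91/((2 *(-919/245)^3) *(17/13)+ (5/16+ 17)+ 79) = 2.18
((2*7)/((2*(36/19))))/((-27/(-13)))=1729/972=1.78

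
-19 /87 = -0.22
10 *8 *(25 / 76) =500 / 19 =26.32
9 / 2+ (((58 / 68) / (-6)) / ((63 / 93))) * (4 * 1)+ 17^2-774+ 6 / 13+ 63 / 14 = -476.38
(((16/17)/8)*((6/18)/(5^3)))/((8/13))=13/25500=0.00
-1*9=-9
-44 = -44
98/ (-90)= -49/ 45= -1.09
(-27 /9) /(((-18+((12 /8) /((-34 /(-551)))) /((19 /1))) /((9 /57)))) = 204 /7201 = 0.03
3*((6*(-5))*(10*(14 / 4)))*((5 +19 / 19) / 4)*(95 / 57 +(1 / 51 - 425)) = 34002675 / 17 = 2000157.35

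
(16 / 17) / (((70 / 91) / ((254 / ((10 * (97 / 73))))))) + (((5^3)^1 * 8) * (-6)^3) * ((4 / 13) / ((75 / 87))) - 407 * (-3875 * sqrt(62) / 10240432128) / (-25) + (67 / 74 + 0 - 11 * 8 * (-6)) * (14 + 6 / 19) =-69500.30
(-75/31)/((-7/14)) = 150/31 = 4.84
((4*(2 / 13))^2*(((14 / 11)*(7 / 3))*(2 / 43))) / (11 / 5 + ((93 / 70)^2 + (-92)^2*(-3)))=-61465600 / 29832817180881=-0.00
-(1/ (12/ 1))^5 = -1/ 248832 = -0.00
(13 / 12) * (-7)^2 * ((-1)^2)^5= 637 / 12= 53.08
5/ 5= 1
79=79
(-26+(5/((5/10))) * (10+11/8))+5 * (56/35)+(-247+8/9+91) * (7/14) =655/36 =18.19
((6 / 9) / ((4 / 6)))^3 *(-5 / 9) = -5 / 9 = -0.56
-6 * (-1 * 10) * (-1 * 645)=-38700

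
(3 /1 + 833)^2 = 698896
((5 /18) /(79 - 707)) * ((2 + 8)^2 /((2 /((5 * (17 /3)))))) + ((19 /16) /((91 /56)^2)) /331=-593063219 /948501684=-0.63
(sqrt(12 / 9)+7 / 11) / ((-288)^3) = -sqrt(3) / 35831808-7 / 262766592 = -0.00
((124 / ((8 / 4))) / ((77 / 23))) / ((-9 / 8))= -11408 / 693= -16.46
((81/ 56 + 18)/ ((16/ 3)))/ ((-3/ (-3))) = 3267/ 896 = 3.65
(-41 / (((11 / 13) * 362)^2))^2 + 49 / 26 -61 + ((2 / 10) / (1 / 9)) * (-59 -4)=-2819331928406318711 / 16342495701543440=-172.52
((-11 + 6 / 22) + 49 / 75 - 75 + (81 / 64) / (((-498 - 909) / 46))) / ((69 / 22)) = -1053863813 / 38833200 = -27.14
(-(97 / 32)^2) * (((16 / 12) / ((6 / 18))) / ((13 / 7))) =-19.79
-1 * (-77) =77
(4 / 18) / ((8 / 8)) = 2 / 9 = 0.22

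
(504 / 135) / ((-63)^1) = -8 / 135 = -0.06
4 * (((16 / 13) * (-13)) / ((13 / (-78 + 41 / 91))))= 451648 / 1183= 381.78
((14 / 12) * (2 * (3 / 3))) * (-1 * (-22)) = 154 / 3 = 51.33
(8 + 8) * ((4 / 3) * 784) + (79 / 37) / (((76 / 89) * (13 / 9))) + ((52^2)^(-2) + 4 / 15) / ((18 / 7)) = 23214262118204119 / 1387817832960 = 16727.17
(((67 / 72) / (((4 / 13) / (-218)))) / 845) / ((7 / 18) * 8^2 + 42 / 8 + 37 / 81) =-65727 / 2577380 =-0.03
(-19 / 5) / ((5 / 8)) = -152 / 25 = -6.08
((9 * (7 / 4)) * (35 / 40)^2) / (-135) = -343 / 3840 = -0.09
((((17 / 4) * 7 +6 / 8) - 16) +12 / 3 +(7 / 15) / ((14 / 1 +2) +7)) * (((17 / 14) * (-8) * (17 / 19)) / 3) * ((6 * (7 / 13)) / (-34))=33422 / 6555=5.10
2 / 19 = 0.11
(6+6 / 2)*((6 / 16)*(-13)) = -351 / 8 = -43.88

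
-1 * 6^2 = -36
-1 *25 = -25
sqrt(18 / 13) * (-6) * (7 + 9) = -288 * sqrt(26) / 13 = -112.96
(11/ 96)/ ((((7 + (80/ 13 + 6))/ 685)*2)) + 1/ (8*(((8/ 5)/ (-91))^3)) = -22995.11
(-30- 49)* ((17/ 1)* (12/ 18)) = -2686/ 3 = -895.33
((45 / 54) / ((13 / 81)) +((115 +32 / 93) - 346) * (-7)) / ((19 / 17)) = 1449.28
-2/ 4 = -1/ 2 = -0.50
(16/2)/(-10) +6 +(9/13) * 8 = 10.74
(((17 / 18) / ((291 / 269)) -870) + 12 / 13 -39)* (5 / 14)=-308875705 / 953316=-324.00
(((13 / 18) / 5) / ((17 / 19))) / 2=247 / 3060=0.08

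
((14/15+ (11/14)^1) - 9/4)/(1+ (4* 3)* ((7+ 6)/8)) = -223/8610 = -0.03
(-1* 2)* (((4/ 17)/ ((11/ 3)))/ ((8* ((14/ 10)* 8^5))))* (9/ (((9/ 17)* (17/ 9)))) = -135/ 42893312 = -0.00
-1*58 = -58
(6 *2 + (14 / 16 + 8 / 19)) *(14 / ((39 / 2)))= 9.55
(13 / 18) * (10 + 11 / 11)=143 / 18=7.94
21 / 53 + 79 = 4208 / 53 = 79.40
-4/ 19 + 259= 4917/ 19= 258.79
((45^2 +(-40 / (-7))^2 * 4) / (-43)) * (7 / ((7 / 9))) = -950625 / 2107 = -451.17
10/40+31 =125/4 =31.25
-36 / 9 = -4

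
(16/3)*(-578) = -3082.67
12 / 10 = 6 / 5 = 1.20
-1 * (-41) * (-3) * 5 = -615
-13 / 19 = -0.68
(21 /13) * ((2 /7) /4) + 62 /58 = 893 /754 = 1.18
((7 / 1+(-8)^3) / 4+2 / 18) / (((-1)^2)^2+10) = -11.47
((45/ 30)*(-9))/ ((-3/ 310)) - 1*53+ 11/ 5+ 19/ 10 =13461/ 10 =1346.10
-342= -342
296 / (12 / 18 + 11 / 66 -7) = -48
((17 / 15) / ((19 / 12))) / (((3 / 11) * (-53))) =-0.05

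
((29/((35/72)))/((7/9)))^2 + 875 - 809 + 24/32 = 5949.95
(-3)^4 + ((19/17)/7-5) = 9063/119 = 76.16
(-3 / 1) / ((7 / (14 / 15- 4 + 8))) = -2.11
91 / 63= 13 / 9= 1.44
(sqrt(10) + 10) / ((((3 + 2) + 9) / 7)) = sqrt(10) / 2 + 5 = 6.58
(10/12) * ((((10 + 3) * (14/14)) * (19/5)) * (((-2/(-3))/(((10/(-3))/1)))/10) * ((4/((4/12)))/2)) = -247/50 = -4.94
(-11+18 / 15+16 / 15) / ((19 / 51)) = -2227 / 95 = -23.44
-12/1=-12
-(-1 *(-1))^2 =-1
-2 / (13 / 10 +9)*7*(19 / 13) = -2660 / 1339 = -1.99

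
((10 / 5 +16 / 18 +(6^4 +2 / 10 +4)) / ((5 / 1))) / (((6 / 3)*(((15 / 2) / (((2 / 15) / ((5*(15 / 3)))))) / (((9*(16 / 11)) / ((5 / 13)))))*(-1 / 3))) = -24393824 / 2578125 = -9.46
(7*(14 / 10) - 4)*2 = 58 / 5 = 11.60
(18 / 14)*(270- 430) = -1440 / 7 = -205.71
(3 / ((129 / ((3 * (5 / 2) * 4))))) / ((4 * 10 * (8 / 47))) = 141 / 1376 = 0.10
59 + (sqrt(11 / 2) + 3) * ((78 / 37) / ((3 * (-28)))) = 30523 / 518 - 13 * sqrt(22) / 1036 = 58.87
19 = 19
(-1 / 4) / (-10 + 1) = 1 / 36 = 0.03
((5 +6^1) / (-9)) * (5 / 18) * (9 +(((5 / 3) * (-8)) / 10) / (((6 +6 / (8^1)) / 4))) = -36575 / 13122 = -2.79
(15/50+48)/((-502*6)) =-161/10040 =-0.02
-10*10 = -100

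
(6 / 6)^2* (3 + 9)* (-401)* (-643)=3094116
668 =668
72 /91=0.79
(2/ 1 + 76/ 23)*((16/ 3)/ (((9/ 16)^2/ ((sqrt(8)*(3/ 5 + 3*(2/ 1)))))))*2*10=33381.40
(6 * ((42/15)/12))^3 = 343/125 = 2.74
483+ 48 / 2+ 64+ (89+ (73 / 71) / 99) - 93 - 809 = -1700945 / 7029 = -241.99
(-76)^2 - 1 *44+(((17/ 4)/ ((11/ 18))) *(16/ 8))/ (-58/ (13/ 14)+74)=3153263/ 550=5733.21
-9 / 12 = -3 / 4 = -0.75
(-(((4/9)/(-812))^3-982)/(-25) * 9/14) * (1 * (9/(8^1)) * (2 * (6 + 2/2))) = -5988625149907/15057768600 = -397.71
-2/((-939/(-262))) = -524/939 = -0.56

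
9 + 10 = 19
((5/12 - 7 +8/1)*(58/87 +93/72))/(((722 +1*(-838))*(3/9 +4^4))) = -0.00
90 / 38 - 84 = -1551 / 19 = -81.63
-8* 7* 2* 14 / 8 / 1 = -196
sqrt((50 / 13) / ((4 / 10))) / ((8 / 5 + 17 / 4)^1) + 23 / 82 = 0.81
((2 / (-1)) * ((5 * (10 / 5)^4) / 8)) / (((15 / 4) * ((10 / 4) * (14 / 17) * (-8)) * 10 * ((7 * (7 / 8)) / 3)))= 136 / 8575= 0.02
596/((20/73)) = 10877/5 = 2175.40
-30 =-30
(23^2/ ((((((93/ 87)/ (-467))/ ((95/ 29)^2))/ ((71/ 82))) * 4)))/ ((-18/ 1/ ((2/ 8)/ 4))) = 158298978325/ 84923136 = 1864.03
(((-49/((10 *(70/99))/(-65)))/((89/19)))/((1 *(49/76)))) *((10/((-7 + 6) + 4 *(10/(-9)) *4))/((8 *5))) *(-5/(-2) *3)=-964953/64792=-14.89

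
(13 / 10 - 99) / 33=-977 / 330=-2.96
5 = 5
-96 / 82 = -48 / 41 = -1.17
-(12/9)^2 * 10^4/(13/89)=-14240000/117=-121709.40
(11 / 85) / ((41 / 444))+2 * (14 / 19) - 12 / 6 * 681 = -89994454 / 66215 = -1359.12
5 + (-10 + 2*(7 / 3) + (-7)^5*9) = -151263.33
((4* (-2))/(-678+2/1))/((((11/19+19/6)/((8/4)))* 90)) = 76/1082445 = 0.00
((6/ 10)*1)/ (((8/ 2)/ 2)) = 3/ 10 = 0.30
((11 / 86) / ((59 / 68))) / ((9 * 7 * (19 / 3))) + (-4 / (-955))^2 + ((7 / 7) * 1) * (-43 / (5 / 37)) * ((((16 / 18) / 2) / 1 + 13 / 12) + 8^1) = -33587145161563369 / 11078509950900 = -3031.74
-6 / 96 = -1 / 16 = -0.06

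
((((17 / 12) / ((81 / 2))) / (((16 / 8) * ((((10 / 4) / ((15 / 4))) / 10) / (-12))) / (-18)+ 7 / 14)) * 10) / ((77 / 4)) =6800 / 187341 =0.04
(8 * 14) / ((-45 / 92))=-10304 / 45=-228.98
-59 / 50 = -1.18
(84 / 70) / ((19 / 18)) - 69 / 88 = 2949 / 8360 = 0.35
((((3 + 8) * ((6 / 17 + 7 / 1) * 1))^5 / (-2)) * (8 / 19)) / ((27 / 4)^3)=-1258210937500000000 / 530993861289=-2369539.52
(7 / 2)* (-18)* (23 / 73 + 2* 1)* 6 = -63882 / 73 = -875.10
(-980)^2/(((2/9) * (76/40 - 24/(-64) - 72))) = -172872000/2789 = -61983.51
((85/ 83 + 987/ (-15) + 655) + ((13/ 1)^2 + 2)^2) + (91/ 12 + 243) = 149807401/ 4980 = 30081.81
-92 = -92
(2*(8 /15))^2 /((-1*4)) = -64 /225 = -0.28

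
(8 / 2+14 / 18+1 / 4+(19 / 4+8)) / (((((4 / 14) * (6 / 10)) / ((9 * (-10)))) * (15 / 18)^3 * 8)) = -2016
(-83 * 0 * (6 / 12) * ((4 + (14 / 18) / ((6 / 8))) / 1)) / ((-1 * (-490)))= 0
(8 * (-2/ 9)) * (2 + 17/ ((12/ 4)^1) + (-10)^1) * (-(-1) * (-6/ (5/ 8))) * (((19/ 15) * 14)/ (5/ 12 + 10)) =-1906688/ 28125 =-67.79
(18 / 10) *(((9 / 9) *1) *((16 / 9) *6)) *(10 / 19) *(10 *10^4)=19200000 / 19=1010526.32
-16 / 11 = -1.45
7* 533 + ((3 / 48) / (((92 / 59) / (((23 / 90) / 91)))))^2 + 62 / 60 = 1025352667426201 / 274743705600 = 3732.03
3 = 3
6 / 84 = 1 / 14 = 0.07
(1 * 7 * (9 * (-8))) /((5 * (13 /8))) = -4032 /65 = -62.03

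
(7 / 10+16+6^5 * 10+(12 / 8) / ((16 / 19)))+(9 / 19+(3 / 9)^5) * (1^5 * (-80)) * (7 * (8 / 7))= 57230625269 / 738720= 77472.69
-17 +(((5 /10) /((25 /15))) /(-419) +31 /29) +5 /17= -32302189 /2065670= -15.64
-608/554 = -304/277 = -1.10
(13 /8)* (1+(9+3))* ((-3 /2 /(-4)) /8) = 507 /512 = 0.99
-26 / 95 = -0.27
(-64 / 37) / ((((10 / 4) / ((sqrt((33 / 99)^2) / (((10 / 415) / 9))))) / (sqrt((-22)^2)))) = -350592 / 185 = -1895.09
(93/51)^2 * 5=4805/289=16.63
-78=-78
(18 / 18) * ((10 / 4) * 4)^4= 10000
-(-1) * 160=160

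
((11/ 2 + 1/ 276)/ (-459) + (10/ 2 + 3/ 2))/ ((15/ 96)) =6575416/ 158355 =41.52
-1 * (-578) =578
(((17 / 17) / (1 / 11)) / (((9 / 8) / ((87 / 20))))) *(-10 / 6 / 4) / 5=-319 / 90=-3.54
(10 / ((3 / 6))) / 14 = 10 / 7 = 1.43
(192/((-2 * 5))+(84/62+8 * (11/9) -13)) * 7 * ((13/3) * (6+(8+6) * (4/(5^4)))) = -10178762594/2615625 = -3891.52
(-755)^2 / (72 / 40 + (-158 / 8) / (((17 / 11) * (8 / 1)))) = 1550468000 / 551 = 2813916.52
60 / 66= 10 / 11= 0.91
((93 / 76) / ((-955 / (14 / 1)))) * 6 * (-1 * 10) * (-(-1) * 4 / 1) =15624 / 3629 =4.31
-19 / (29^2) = -19 / 841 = -0.02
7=7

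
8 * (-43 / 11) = -344 / 11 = -31.27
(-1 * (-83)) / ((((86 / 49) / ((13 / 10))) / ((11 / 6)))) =581581 / 5160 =112.71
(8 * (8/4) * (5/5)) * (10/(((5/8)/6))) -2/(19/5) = 29174/19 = 1535.47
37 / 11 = 3.36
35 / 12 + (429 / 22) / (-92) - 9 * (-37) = 185309 / 552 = 335.70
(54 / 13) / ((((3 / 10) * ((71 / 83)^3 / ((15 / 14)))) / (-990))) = -764193325500 / 32569901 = -23463.18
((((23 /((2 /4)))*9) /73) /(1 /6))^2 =6170256 /5329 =1157.86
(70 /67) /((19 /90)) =6300 /1273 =4.95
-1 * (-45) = 45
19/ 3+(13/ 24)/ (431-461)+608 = 442307/ 720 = 614.32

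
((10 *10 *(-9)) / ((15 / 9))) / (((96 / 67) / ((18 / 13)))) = -27135 / 52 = -521.83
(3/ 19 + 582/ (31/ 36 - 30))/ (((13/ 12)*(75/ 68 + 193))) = -322271856/ 3419900497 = -0.09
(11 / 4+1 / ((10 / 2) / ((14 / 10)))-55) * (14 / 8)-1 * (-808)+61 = 311221 / 400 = 778.05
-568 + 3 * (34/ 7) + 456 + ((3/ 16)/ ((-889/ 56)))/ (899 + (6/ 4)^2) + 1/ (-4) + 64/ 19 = -3281565521/ 34795460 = -94.31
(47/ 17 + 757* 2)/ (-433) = -25785/ 7361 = -3.50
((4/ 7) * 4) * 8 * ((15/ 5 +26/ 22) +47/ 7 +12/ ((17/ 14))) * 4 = 1519.80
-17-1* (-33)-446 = -430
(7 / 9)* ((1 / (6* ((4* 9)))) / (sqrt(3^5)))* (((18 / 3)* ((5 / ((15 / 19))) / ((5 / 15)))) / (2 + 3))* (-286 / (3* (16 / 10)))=-19019* sqrt(3) / 104976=-0.31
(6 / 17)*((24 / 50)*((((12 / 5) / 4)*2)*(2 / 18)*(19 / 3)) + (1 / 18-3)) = -0.90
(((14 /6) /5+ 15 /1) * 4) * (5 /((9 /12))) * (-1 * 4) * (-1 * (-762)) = -1257130.67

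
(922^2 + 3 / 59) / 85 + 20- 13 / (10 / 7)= 20083849 / 2006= 10011.89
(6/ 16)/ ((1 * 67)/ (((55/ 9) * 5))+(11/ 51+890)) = 42075/ 100128224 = 0.00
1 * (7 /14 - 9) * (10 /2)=-85 /2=-42.50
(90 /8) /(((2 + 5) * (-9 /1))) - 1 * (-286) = 8003 /28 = 285.82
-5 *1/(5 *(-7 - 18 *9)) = 1/169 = 0.01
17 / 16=1.06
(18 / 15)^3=216 / 125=1.73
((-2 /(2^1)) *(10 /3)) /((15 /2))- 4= -40 /9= -4.44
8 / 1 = 8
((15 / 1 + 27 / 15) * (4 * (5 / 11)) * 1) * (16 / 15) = 1792 / 55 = 32.58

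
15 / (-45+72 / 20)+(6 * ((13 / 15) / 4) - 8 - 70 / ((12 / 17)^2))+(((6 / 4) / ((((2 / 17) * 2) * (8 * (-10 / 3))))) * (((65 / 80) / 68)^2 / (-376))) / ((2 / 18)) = -511778013102889 / 3468542607360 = -147.55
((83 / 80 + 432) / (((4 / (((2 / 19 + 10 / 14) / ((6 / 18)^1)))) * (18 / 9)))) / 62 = 1618323 / 753920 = 2.15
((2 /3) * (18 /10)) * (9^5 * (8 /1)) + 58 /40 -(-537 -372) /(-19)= 215393123 /380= 566824.01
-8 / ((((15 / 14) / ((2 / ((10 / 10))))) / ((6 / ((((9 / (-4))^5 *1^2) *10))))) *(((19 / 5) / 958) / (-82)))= -18018861056 / 5609655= -3212.12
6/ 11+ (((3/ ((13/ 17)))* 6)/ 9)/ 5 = 764/ 715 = 1.07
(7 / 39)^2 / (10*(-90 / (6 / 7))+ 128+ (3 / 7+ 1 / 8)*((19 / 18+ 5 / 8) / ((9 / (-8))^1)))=-24696 / 707424367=-0.00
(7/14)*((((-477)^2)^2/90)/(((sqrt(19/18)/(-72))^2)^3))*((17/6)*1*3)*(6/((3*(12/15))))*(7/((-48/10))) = -7241511788041949073653760/6859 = -1055767865292600827183.81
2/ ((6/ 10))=10/ 3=3.33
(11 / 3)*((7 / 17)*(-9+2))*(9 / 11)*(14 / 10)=-1029 / 85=-12.11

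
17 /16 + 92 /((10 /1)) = 821 /80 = 10.26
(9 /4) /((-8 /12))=-27 /8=-3.38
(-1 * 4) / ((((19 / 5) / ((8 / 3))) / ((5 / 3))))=-800 / 171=-4.68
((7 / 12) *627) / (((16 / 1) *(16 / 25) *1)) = 35.72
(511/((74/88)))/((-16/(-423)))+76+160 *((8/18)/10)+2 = 21512515/1332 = 16150.54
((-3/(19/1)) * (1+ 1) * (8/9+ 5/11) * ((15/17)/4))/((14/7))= -35/748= -0.05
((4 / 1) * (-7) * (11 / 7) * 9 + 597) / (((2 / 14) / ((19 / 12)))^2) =1185163 / 48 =24690.90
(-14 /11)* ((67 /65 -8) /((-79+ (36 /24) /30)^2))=507360 /356533463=0.00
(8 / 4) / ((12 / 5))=5 / 6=0.83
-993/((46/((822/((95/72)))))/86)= -2527097616/2185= -1156566.41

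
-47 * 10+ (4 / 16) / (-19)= -35721 / 76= -470.01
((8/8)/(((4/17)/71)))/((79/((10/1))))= 6035/158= 38.20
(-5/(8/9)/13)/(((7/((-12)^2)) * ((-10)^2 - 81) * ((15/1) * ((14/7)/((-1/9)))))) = 3/1729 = 0.00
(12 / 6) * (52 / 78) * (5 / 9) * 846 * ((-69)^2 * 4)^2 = 227275666560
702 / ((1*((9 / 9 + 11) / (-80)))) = -4680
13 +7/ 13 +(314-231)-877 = -10146/ 13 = -780.46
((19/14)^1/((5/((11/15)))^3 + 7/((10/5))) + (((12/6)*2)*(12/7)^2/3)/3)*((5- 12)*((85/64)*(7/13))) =-6.56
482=482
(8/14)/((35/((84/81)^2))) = 64/3645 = 0.02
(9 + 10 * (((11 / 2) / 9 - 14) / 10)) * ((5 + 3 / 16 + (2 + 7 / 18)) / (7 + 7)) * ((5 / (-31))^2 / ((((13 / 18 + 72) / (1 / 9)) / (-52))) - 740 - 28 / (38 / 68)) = 1876.61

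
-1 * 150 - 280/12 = -520/3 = -173.33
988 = 988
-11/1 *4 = -44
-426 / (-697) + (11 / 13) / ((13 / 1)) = 0.68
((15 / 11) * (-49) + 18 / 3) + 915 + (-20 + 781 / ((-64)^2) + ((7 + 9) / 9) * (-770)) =-216748537 / 405504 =-534.52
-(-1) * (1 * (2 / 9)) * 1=2 / 9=0.22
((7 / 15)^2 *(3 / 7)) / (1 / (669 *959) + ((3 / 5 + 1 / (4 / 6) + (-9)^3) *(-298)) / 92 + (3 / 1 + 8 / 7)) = 137723908 / 3480480058655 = 0.00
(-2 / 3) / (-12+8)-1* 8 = -47 / 6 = -7.83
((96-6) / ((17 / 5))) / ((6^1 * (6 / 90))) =1125 / 17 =66.18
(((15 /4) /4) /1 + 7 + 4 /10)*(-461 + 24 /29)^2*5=4096047575 /464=8827688.74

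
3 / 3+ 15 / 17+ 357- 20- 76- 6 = 256.88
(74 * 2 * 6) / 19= 888 / 19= 46.74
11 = 11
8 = 8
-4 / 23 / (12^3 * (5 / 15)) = -1 / 3312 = -0.00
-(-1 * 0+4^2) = -16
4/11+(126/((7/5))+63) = 1687/11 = 153.36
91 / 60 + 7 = 511 / 60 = 8.52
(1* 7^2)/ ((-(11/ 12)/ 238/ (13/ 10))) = -909636/ 55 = -16538.84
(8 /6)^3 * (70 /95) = 896 /513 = 1.75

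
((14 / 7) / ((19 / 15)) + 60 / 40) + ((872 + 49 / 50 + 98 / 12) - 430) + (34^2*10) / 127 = 545.25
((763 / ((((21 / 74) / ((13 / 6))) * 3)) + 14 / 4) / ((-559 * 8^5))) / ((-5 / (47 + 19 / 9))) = 0.00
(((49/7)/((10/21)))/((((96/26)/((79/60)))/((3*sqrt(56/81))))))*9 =50323*sqrt(14)/1600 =117.68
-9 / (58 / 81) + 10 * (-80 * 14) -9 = -650851 / 58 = -11221.57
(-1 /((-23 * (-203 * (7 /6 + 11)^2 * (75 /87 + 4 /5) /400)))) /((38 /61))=-2196000 /3928640051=-0.00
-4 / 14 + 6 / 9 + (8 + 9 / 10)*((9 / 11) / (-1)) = -15941 / 2310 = -6.90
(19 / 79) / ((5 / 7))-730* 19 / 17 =-5476389 / 6715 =-815.55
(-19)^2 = 361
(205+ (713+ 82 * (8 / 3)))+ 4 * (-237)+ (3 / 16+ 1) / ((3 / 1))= 3025 / 16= 189.06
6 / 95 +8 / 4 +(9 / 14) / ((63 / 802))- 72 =-287461 / 4655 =-61.75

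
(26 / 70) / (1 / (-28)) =-10.40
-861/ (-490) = 123/ 70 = 1.76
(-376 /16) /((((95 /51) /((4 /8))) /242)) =-290037 /190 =-1526.51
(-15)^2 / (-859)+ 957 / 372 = 246121 / 106516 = 2.31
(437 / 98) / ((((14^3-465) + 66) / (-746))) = -163001 / 114905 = -1.42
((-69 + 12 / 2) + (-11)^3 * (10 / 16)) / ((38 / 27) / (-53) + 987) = -0.91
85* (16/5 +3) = 527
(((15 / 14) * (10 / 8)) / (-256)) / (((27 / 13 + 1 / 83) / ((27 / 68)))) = -2184975 / 2197307392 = -0.00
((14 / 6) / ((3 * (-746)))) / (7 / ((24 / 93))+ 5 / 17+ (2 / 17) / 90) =-2380 / 62594249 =-0.00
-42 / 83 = -0.51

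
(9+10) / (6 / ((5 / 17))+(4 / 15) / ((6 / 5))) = 855 / 928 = 0.92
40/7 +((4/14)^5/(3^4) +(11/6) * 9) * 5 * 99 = 2472613345/302526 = 8173.23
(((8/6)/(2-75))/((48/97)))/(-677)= 97/1779156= 0.00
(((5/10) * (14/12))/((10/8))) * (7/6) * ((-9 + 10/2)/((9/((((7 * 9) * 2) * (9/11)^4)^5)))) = -467136681463870701442858012608/3363749974662800046005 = -138873782.23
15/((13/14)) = 210/13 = 16.15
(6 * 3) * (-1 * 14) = -252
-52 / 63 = -0.83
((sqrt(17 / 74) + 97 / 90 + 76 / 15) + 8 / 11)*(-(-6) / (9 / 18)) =6*sqrt(1258) / 37 + 13606 / 165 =88.21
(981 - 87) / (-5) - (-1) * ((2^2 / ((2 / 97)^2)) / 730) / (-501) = -65401933 / 365730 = -178.83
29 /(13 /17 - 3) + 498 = 18431 /38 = 485.03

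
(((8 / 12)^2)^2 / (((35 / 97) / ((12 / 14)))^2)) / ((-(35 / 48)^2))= -154157056 / 73530625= -2.10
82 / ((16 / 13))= 533 / 8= 66.62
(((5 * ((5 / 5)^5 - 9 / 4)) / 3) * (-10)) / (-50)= -5 / 12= -0.42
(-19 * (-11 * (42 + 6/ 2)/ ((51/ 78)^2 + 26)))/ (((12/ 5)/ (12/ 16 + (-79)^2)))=4409297035/ 4764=925545.14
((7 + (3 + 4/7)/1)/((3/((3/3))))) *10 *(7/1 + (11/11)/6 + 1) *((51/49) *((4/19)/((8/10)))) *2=62900/399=157.64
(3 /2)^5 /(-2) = -243 /64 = -3.80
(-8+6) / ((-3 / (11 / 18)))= 11 / 27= 0.41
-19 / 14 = -1.36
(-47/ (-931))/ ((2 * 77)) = 47/ 143374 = 0.00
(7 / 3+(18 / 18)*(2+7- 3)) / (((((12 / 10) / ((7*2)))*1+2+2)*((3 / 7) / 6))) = 12250 / 429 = 28.55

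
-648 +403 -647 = -892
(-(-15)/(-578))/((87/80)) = -200/8381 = -0.02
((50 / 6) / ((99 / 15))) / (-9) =-125 / 891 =-0.14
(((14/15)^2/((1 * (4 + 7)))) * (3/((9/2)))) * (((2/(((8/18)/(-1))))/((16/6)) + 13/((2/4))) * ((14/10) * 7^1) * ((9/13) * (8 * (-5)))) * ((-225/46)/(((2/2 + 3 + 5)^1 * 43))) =1867978/424281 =4.40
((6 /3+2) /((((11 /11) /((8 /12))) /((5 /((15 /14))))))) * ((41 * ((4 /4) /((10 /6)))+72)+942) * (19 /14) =87704 /5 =17540.80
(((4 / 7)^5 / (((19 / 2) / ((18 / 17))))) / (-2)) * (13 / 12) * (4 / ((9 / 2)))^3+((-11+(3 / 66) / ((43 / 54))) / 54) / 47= -202204774444 / 29326348733913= -0.01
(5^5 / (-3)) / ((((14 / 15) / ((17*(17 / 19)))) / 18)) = -40640625 / 133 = -305568.61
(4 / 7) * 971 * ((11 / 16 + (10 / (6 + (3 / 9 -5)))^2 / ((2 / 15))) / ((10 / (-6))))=-19694793 / 140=-140677.09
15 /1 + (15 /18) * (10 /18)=835 /54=15.46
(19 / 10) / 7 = 19 / 70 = 0.27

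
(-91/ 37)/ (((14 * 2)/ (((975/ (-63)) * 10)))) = 21125/ 1554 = 13.59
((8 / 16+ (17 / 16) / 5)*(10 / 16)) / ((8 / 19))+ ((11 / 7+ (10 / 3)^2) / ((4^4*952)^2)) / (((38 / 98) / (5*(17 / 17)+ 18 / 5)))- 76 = -31981621430299 / 426749460480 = -74.94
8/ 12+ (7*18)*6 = 2270/ 3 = 756.67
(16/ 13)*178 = 2848/ 13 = 219.08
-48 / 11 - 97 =-1115 / 11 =-101.36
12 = 12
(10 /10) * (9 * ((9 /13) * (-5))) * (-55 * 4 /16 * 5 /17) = 111375 /884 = 125.99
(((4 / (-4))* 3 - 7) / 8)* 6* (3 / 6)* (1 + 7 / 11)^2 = -1215 / 121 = -10.04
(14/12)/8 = 7/48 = 0.15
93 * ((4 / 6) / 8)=31 / 4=7.75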